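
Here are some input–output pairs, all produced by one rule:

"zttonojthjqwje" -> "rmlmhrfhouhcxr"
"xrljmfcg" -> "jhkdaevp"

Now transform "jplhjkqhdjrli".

jfhiofbhpjghn

In each case the input is transformed by: shift every letter 2 places backward in the alphabet (wrapping around), then move the first 2 characters to the end (rotate left by 2).
Applying both steps to "jplhjkqhdjrli": "hnjfhiofbhpjg", then "jfhiofbhpjghn".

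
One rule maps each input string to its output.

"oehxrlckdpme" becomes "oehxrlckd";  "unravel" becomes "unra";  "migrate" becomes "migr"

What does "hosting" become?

host

The pattern: delete the last 3 characters.
So "hosting" becomes "host".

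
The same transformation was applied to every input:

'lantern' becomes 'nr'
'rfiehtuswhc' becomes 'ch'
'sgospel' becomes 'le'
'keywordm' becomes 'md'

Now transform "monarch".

hc

The transformation: reverse the string, then keep only the first 2 characters.
Doing the same to "monarch": "hc".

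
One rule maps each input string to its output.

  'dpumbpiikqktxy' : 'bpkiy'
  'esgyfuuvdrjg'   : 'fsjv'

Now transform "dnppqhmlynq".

qnql

Rule — keep one character in every 3, starting at position 2 (positions 2nd, 5th, 8th, ...), then swap each adjacent pair of characters (1↔2, 3↔4, ...).
For "dnppqhmlynq" the result is "qnql".
(Check on "esgyfuuvdrjg": → "sfvj" → "fsjv" ✓)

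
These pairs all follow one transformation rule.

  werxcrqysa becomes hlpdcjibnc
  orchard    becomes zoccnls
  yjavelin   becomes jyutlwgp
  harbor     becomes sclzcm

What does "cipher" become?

The rule is to shift every letter 11 places forward in the alphabet (wrapping around), then take characters alternately from the front and the back (1st, last, 2nd, 2nd-last, ...).
Working it through for "cipher": intermediate "ntaspc", final "nctpas".

nctpas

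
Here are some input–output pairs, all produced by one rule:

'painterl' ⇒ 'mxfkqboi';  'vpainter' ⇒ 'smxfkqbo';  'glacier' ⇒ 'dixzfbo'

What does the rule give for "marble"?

Looking at the pairs, the operation is to shift every letter 3 places backward in the alphabet (wrapping around).
For "marble" the result is "jxoyib".

jxoyib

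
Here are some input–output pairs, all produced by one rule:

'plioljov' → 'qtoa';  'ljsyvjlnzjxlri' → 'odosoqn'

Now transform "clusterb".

qxjg

Each output is the input with this applied: keep every other character starting from the second (positions 2nd, 4th, 6th, ...), then shift every letter 5 places forward in the alphabet (wrapping around).
Starting from "clusterb": after the first operation, "lseb"; after the second, "qxjg".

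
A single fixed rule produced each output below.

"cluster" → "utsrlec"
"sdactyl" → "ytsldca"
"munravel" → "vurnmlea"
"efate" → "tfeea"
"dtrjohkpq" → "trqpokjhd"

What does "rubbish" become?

usrihbb

The transformation: sort the characters into reverse alphabetical order.
For "rubbish" the result is "usrihbb".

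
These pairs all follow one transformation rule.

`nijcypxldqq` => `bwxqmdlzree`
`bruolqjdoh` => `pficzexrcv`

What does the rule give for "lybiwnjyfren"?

zmpwkbxmtfsb

Each output is the input with this applied: shift every letter 12 places backward in the alphabet (wrapping around).
Applying that to "lybiwnjyfren" gives "zmpwkbxmtfsb".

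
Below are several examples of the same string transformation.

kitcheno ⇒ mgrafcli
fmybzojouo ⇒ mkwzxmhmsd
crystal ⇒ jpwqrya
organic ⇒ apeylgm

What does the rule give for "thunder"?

pfslbcr

In each case the input is transformed by: swap the first and last characters, then shift every letter 2 places backward in the alphabet (wrapping around).
Working it through for "thunder": intermediate "rhundet", final "pfslbcr".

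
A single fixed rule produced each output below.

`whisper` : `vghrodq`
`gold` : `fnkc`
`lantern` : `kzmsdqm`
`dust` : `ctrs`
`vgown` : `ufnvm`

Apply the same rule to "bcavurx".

Each output is the input with this applied: shift every letter 1 place backward in the alphabet (wrapping around).
On "bcavurx" that produces "abzutqw".

abzutqw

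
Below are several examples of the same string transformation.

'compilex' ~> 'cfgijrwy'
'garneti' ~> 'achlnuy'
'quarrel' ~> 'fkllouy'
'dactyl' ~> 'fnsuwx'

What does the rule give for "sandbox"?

himruvx

Each output is the input with this applied: shift every letter 6 places backward in the alphabet (wrapping around), then sort the characters into alphabetical order.
Starting from "sandbox": after the first operation, "muhxvir"; after the second, "himruvx".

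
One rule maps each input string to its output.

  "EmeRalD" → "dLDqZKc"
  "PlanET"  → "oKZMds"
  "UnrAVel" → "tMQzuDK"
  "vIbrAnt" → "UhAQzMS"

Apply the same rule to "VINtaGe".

The transformation: flip the case of every letter, then shift every letter 1 place backward in the alphabet (wrapping around).
Applying that to "VINtaGe" gives "uhmSZfD".

uhmSZfD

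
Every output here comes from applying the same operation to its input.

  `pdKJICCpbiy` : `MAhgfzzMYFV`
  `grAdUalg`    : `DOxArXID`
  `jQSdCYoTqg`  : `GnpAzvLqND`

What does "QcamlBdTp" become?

nZXJIyAqM

What's happening: shift every letter 3 places backward in the alphabet (wrapping around), then flip the case of every letter.
Working it through for "QcamlBdTp": intermediate "NzxjiYaQm", final "nZXJIyAqM".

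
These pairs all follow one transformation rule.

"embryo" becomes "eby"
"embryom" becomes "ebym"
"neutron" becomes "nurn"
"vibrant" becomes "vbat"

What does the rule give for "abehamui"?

The rule is to keep every other character starting from the first (positions 1st, 3rd, 5th, ...).
So "abehamui" becomes "aeau".

aeau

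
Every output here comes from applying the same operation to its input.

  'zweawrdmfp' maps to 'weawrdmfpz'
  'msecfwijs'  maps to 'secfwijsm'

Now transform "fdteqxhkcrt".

Looking at the pairs, the operation is to move the first character to the end.
Doing the same to "fdteqxhkcrt": "dteqxhkcrtf".

dteqxhkcrtf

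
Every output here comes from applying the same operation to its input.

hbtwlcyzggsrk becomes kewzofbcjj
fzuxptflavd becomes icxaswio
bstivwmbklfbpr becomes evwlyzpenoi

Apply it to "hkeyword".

What's happening: delete the last 3 characters, then shift every letter 3 places forward in the alphabet (wrapping around).
Starting from "hkeyword": after the first operation, "hkeyw"; after the second, "knhbz".
(Check on "bstivwmbklfbpr": → "bstivwmbklf" → "evwlyzpenoi" ✓)

knhbz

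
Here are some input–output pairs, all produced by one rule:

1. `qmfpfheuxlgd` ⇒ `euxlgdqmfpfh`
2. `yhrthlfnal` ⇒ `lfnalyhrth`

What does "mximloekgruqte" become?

kgruqtemximloe

Rule — swap the front and back halves of the string.
So "mximloekgruqte" becomes "kgruqtemximloe".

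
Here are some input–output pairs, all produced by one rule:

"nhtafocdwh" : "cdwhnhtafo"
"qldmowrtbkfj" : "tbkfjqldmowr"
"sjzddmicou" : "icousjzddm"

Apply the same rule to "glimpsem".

The rule is to swap the front and back halves of the string, then move the first character to the end.
"glimpsem" → "psemglim" → "semglimp".
(Check on "sjzddmicou": → "micousjzdd" → "icousjzddm" ✓)

semglimp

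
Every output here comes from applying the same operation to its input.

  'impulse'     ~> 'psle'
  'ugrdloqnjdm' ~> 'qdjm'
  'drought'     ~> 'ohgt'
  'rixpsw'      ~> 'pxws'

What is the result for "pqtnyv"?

ntvy

The pattern: swap each adjacent pair of characters (1↔2, 3↔4, ...), then keep only the last 4 characters.
On "pqtnyv": the first step gives "qpntvy", and the second then gives "ntvy".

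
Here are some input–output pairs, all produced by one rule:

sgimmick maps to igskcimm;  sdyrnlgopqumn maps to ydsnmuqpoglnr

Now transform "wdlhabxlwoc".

ldwcowlxbah

Each output is the input with this applied: reverse the string, then move the last 3 characters to the front (rotate right by 3).
For "wdlhabxlwoc", step one produces "cowlxbahldw"; step two turns that into "ldwcowlxbah".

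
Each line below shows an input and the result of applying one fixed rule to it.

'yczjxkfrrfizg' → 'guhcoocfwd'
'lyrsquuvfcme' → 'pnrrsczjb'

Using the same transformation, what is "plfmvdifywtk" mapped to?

Rule — delete the first 3 characters, then shift every letter 3 places backward in the alphabet (wrapping around).
"plfmvdifywtk" → "jsafcvtqh".

jsafcvtqh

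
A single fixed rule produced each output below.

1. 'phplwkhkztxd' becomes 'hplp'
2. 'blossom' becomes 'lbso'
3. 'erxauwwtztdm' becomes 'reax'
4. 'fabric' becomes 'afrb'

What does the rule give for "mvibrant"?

vmbi

What's happening: swap each adjacent pair of characters (1↔2, 3↔4, ...), then keep only the first 4 characters.
Applying both steps to "mvibrant": "vmbiartn", then "vmbi".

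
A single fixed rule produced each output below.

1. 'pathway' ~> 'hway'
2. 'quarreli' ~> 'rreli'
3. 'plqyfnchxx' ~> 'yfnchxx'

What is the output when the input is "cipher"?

Looking at the pairs, the operation is to delete the first 3 characters.
Doing the same to "cipher": "her".

her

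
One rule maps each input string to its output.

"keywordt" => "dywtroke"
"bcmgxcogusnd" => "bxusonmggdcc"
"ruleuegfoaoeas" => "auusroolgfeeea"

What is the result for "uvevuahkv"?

avvvuukhe

The rule is to sort the characters into reverse alphabetical order, then move the last character to the front.
Working it through for "uvevuahkv": intermediate "vvvuukhea", final "avvvuukhe".
(Check on "ruleuegfoaoeas": → "uusroolgfeeeaa" → "auusroolgfeeea" ✓)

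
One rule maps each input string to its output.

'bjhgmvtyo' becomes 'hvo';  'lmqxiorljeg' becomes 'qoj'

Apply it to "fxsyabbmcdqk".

sbck

The rule is to keep one character in every 3, starting at position 3 (positions 3rd, 6th, 9th, ...).
Doing the same to "fxsyabbmcdqk": "sbck".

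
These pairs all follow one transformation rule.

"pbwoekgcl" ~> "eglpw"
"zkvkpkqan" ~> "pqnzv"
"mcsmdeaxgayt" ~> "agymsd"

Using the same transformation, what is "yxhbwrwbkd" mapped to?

The pattern: keep every other character starting from the first (positions 1st, 3rd, 5th, ...), then move the last 3 characters to the front (rotate right by 3).
Working it through for "yxhbwrwbkd": intermediate "yhwwk", final "wwkyh".

wwkyh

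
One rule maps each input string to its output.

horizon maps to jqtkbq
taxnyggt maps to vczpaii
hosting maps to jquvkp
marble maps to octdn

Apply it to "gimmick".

In each case the input is transformed by: shift every letter 2 places forward in the alphabet (wrapping around), then delete the last character.
Applying both steps to "gimmick": "ikookem", then "ikooke".

ikooke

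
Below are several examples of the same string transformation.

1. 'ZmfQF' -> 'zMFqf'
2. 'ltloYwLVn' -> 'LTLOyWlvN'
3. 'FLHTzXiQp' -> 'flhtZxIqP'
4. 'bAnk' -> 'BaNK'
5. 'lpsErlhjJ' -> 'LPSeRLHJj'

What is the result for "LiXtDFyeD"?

The transformation: flip the case of every letter.
Applying that to "LiXtDFyeD" gives "lIxTdfYEd".

lIxTdfYEd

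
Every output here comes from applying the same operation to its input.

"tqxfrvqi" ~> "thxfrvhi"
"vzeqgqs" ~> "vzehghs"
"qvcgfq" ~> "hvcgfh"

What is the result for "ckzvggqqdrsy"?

The rule is to replace every "q" with "h".
On "ckzvggqqdrsy" that produces "ckzvgghhdrsy".

ckzvgghhdrsy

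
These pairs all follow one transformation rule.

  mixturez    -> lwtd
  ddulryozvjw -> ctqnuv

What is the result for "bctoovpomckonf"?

asnoljm

Each output is the input with this applied: shift every letter 1 place backward in the alphabet (wrapping around), then keep every other character starting from the first (positions 1st, 3rd, 5th, ...).
Working it through for "bctoovpomckonf": intermediate "absnnuonlbjnme", final "asnoljm".
(Check on "ddulryozvjw": → "cctkqxnyuiv" → "ctqnuv" ✓)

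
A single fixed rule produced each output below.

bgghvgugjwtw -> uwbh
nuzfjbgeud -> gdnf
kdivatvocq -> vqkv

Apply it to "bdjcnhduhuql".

Each output is the input with this applied: keep one character in every 3, starting at position 1 (positions 1st, 4th, 7th, ...), then swap the front and back halves of the string.
Starting from "bdjcnhduhuql": after the first operation, "bcdu"; after the second, "dubc".

dubc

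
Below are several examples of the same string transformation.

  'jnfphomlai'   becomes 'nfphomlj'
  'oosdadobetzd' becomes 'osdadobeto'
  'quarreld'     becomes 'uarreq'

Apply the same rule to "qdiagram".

diagrq

Looking at the pairs, the operation is to delete the last 2 characters, then move the first character to the end.
"qdiagram" → "qdiagr" → "diagrq".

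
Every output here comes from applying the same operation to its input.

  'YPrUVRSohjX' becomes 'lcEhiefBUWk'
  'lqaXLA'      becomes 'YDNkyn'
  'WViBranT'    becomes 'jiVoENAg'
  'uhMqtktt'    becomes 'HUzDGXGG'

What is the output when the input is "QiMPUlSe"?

The transformation: shift every letter 13 places forward in the alphabet (wrapping around) — i.e. ROT13, then flip the case of every letter.
So "QiMPUlSe" becomes "dVzchYfR".

dVzchYfR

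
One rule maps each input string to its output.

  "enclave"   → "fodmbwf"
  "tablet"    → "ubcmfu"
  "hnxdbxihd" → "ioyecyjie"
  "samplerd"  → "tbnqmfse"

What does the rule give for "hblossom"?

The transformation: shift every letter 1 place forward in the alphabet (wrapping around).
Applying that to "hblossom" gives "icmpttpn".

icmpttpn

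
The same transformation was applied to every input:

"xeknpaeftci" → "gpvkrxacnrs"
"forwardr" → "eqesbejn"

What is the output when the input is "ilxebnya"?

alnvykro

The transformation: shift every letter 13 places forward in the alphabet (wrapping around) — i.e. ROT13, then move the last 3 characters to the front (rotate right by 3).
"ilxebnya" → "alnvykro".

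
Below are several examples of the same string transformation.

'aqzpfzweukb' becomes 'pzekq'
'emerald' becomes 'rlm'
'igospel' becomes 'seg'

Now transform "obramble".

abeb

Rule — keep every other character starting from the second (positions 2nd, 4th, 6th, ...), then move the first character to the end.
Applying both steps to "obramble": "babe", then "abeb".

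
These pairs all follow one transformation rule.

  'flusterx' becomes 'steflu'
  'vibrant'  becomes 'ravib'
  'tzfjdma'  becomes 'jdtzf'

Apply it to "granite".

Looking at the pairs, the operation is to delete the last 2 characters, then move the first 3 characters to the end (rotate left by 3).
On "granite": the first step gives "grani", and the second then gives "nigra".
(Check on "flusterx": → "fluste" → "steflu" ✓)

nigra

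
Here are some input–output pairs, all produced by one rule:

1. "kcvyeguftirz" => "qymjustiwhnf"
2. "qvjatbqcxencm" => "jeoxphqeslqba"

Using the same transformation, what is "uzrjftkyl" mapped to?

The transformation: shift every letter 12 places backward in the alphabet (wrapping around), then swap each adjacent pair of characters (1↔2, 3↔4, ...).
Applying both steps to "uzrjftkyl": "infxthymz", then "nixfhtmyz".

nixfhtmyz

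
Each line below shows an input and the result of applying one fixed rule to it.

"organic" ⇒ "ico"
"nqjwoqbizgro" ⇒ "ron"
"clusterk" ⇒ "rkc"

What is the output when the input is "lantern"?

rnl

The transformation: move the first character to the end, then keep only the last 3 characters.
"lantern" → "anternl" → "rnl".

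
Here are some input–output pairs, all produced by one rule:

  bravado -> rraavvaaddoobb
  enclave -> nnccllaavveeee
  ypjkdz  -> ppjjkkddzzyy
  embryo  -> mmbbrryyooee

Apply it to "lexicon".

Looking at the pairs, the operation is to double every character, then move the first 2 characters to the end (rotate left by 2).
"lexicon" → "lleexxiiccoonn" → "eexxiiccoonnll".

eexxiiccoonnll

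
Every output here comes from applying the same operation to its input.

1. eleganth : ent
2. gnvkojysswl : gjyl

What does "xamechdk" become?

xhd

The rule is to swap each adjacent pair of characters (1↔2, 3↔4, ...), then keep one character in every 3, starting at position 2 (positions 2nd, 5th, 8th, ...).
For "xamechdk", step one produces "axemhckd"; step two turns that into "xhd".
(Check on "eleganth": → "legenaht" → "ent" ✓)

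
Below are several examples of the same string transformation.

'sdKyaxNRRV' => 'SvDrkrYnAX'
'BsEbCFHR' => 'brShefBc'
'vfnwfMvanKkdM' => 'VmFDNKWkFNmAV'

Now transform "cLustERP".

What's happening: flip the case of every letter, then take characters alternately from the front and the back (1st, last, 2nd, 2nd-last, ...).
Starting from "cLustERP": after the first operation, "ClUSTerp"; after the second, "CplrUeST".

CplrUeST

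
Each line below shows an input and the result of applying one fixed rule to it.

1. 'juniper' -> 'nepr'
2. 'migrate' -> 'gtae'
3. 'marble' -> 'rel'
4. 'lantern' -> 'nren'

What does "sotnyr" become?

What's happening: swap each adjacent pair of characters (1↔2, 3↔4, ...), then delete the first 3 characters.
Starting from "sotnyr": after the first operation, "osntry"; after the second, "try".

try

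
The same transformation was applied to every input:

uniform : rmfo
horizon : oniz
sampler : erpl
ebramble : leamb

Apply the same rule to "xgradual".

aladu

Rule — delete the first 3 characters, then move the last 2 characters to the front (rotate right by 2).
Applying both steps to "xgradual": "adual", then "aladu".
(Check on "horizon": → "izon" → "oniz" ✓)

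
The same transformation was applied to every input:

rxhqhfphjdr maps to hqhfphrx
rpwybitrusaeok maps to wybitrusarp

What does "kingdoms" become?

The transformation: delete the last 3 characters, then move the first 2 characters to the end (rotate left by 2).
Working it through for "kingdoms": intermediate "kingd", final "ngdki".
(Check on "rxhqhfphjdr": → "rxhqhfph" → "hqhfphrx" ✓)

ngdki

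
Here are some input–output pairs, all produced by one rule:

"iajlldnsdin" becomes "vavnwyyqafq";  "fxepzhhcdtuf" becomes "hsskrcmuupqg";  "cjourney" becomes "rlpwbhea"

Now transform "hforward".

equsbejn

Rule — move the last 2 characters to the front (rotate right by 2), then shift every letter 13 places forward in the alphabet (wrapping around) — i.e. ROT13.
For "hforward" the result is "equsbejn".
(Check on "iajlldnsdin": → "iniajlldnsd" → "vavnwyyqafq" ✓)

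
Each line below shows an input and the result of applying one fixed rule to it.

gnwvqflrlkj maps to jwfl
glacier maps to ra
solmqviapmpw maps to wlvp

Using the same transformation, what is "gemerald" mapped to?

In each case the input is transformed by: move the last 2 characters to the front (rotate right by 2), then keep one character in every 3, starting at position 2 (positions 2nd, 5th, 8th, ...).
Working it through for "gemerald": intermediate "ldgemera", final "dma".

dma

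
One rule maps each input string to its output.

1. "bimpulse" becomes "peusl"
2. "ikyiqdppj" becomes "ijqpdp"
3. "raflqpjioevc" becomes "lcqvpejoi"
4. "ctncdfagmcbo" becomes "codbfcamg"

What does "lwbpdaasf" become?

pfdsaa

Rule — delete the first 3 characters, then take characters alternately from the front and the back (1st, last, 2nd, 2nd-last, ...).
Working it through for "lwbpdaasf": intermediate "pdaasf", final "pfdsaa".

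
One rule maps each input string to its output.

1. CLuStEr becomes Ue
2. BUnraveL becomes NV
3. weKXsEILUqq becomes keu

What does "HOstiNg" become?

Sn

Each output is the input with this applied: flip the case of every letter, then keep one character in every 3, starting at position 3 (positions 3rd, 6th, 9th, ...).
Working it through for "HOstiNg": intermediate "hoSTInG", final "Sn".
(Check on "BUnraveL": → "buNRAVEl" → "NV" ✓)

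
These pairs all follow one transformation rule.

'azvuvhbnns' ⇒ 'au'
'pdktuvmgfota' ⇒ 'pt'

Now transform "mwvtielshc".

The rule is to keep one character in every 3, starting at position 1 (positions 1st, 4th, 7th, ...), then delete the last 2 characters.
"mwvtielshc" → "mtlc" → "mt".

mt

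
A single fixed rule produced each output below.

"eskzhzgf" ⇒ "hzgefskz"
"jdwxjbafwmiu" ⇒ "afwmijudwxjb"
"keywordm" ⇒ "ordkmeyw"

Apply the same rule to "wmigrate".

Each output is the input with this applied: swap the first and last characters, then swap the front and back halves of the string.
"wmigrate" → "emigratw" → "ratwemig".
(Check on "eskzhzgf": → "fskzhzge" → "hzgefskz" ✓)

ratwemig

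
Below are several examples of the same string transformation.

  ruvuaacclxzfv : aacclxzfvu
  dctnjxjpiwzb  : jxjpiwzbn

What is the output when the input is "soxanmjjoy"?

nmjjoya

The transformation: delete the first 3 characters, then move the first character to the end.
Starting from "soxanmjjoy": after the first operation, "anmjjoy"; after the second, "nmjjoya".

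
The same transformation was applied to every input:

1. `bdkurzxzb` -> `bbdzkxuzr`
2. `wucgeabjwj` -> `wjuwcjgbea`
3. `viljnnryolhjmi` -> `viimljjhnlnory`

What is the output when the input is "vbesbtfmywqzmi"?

The pattern: take characters alternately from the front and the back (1st, last, 2nd, 2nd-last, ...).
For "vbesbtfmywqzmi" the result is "vibmezsqbwtyfm".

vibmezsqbwtyfm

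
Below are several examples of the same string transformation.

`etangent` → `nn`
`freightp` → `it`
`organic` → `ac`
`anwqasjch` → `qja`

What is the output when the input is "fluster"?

sr

In each case the input is transformed by: move the first character to the end, then keep one character in every 3, starting at position 3 (positions 3rd, 6th, 9th, ...).
Applying both steps to "fluster": "lusterf", then "sr".
(Check on "anwqasjch": → "nwqasjcha" → "qja" ✓)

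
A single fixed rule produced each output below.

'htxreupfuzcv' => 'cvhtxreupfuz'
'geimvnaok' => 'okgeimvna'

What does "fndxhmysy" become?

syfndxhmy

In each case the input is transformed by: move the last 2 characters to the front (rotate right by 2).
For "fndxhmysy" the result is "syfndxhmy".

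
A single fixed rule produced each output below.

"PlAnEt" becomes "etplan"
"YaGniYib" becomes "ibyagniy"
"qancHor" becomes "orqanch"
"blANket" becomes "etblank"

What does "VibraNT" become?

ntvibra

The rule is to move the last 2 characters to the front (rotate right by 2), then convert every letter to lowercase.
Starting from "VibraNT": after the first operation, "NTVibra"; after the second, "ntvibra".
(Check on "qancHor": → "orqancH" → "orqanch" ✓)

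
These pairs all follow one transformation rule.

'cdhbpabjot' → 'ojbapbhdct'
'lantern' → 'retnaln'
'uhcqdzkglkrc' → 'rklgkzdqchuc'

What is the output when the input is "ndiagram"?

The rule is to reverse the string, then move the first character to the end.
So "ndiagram" becomes "argaidnm".

argaidnm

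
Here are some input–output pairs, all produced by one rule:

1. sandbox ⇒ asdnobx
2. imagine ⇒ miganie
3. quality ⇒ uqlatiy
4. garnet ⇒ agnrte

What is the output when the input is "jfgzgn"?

fjzgng

What's happening: swap each adjacent pair of characters (1↔2, 3↔4, ...).
So "jfgzgn" becomes "fjzgng".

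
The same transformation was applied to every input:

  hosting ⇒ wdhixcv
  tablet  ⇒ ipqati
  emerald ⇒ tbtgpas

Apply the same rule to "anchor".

pcrwdg

Each output is the input with this applied: shift every letter 11 places backward in the alphabet (wrapping around).
For "anchor" the result is "pcrwdg".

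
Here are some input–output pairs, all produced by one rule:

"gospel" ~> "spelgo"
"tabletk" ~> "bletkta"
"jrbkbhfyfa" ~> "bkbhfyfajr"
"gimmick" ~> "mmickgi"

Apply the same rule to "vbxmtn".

xmtnvb

In each case the input is transformed by: move the first 2 characters to the end (rotate left by 2).
Applying that to "vbxmtn" gives "xmtnvb".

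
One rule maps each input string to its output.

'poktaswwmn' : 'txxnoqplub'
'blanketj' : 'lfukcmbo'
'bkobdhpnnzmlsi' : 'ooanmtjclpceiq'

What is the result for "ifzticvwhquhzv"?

xirviawjgaujdw

The rule is to swap the front and back halves of the string, then shift every letter 1 place forward in the alphabet (wrapping around).
On "ifzticvwhquhzv": the first step gives "whquhzvifzticv", and the second then gives "xirviawjgaujdw".
(Check on "poktaswwmn": → "swwmnpokta" → "txxnoqplub" ✓)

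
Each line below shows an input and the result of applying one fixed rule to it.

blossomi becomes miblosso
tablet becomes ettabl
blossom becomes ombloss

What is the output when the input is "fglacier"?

The rule is to move the last 2 characters to the front (rotate right by 2).
For "fglacier" the result is "erfglaci".

erfglaci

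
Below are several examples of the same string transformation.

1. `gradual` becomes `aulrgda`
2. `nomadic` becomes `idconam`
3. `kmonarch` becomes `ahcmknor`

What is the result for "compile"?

lieocpm

In each case the input is transformed by: swap each adjacent pair of characters (1↔2, 3↔4, ...), then move the last 3 characters to the front (rotate right by 3).
"compile" → "ocpmlie" → "lieocpm".
(Check on "kmonarch": → "mknorahc" → "ahcmknor" ✓)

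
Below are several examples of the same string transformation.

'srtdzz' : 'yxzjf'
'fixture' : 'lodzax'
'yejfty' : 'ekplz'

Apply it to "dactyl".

jgize

In each case the input is transformed by: shift every letter 6 places forward in the alphabet (wrapping around), then delete the last character.
Applying both steps to "dactyl": "jgizer", then "jgize".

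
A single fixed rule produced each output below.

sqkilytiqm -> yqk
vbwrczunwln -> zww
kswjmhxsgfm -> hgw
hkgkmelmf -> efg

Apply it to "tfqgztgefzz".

tfq

The pattern: keep one character in every 3, starting at position 3 (positions 3rd, 6th, 9th, ...), then move the first character to the end.
Working it through for "tfqgztgefzz": intermediate "qtf", final "tfq".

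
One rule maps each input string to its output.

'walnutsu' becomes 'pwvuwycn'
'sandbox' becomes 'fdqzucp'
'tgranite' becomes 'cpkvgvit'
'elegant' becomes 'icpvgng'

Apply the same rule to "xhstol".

In each case the input is transformed by: shift every letter 2 places forward in the alphabet (wrapping around), then move the first 3 characters to the end (rotate left by 3).
On "xhstol" that produces "vqnzju".

vqnzju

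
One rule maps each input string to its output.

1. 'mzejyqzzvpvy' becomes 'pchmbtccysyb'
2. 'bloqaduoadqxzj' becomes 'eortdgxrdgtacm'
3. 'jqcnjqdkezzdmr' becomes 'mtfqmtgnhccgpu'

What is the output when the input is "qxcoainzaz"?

tafrdlqcdc

The rule is to shift every letter 3 places forward in the alphabet (wrapping around).
For "qxcoainzaz" the result is "tafrdlqcdc".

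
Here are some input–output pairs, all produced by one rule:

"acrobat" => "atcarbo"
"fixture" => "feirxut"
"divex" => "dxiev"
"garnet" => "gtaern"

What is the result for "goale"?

geola

The rule is to take characters alternately from the front and the back (1st, last, 2nd, 2nd-last, ...).
So "goale" becomes "geola".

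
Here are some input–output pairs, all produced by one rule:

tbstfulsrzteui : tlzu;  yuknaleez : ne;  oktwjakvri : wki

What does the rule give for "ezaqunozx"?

qo

The pattern: keep one character in every 3, starting at position 1 (positions 1st, 4th, 7th, ...), then delete the first character.
"ezaqunozx" → "eqo" → "qo".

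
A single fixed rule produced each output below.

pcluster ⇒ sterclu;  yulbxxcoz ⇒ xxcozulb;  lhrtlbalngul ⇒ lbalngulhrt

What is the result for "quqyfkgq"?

fkgquqy

Looking at the pairs, the operation is to delete the first character, then move the first 3 characters to the end (rotate left by 3).
Applying both steps to "quqyfkgq": "uqyfkgq", then "fkgquqy".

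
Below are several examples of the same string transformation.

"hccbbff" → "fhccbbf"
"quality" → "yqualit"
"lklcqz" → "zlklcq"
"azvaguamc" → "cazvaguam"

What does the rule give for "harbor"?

rharbo

What's happening: move the last character to the front.
"harbor" → "rharbo".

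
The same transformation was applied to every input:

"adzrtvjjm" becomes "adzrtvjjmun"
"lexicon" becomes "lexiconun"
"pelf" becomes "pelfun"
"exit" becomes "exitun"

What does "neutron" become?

Each output is the input with this applied: append "un".
So "neutron" becomes "neutronun".

neutronun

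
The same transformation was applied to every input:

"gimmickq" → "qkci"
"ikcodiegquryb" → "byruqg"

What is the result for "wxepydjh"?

In each case the input is transformed by: take characters alternately from the front and the back (1st, last, 2nd, 2nd-last, ...), then keep every other character starting from the second (positions 2nd, 4th, 6th, ...).
Working it through for "wxepydjh": intermediate "whxjedpy", final "hjdy".

hjdy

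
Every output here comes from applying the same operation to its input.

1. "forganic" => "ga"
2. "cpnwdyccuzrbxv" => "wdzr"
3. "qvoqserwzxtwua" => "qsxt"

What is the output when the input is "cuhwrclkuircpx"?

wrir

The transformation: swap each adjacent pair of characters (1↔2, 3↔4, ...), then keep one character in every 3, starting at position 3 (positions 3rd, 6th, 9th, ...).
Applying that to "cuhwrclkuircpx" gives "wrir".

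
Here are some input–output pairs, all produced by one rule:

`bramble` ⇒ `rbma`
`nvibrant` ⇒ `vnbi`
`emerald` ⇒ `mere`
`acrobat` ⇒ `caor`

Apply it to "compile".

ocpm

Rule — swap each adjacent pair of characters (1↔2, 3↔4, ...), then keep only the first 4 characters.
On "compile" that produces "ocpm".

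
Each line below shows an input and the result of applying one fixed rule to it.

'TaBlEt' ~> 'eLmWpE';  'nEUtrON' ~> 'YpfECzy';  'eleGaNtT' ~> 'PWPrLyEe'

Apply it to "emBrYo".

PXmCjZ

The transformation: shift every letter 11 places forward in the alphabet (wrapping around), then flip the case of every letter.
Working it through for "emBrYo": intermediate "pxMcJz", final "PXmCjZ".
(Check on "eleGaNtT": → "pwpRlYeE" → "PWPrLyEe" ✓)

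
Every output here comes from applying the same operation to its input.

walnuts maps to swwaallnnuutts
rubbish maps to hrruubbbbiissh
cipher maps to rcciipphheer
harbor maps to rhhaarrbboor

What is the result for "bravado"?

In each case the input is transformed by: double every character, then move the last character to the front.
For "bravado", step one produces "bbrraavvaaddoo"; step two turns that into "obbrraavvaaddo".

obbrraavvaaddo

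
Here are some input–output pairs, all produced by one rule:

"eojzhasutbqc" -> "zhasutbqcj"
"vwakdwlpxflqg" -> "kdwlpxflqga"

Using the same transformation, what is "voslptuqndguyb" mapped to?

The rule is to delete the first 2 characters, then move the first character to the end.
Applying both steps to "voslptuqndguyb": "slptuqndguyb", then "lptuqndguybs".

lptuqndguybs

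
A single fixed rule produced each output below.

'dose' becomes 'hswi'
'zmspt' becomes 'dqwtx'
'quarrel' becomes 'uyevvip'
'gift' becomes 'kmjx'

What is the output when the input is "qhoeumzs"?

ulsiyqdw

Each output is the input with this applied: shift every letter 4 places forward in the alphabet (wrapping around).
So "qhoeumzs" becomes "ulsiyqdw".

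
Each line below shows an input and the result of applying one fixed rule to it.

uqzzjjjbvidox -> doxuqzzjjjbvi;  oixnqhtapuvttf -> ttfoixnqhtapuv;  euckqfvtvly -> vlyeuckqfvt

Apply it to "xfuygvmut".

What's happening: move the last 3 characters to the front (rotate right by 3).
For "xfuygvmut" the result is "mutxfuygv".

mutxfuygv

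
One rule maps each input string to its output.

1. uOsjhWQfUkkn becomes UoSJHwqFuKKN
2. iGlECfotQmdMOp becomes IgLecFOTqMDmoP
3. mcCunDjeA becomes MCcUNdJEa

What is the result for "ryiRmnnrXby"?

RYIrMNNRxBY

Each output is the input with this applied: flip the case of every letter.
On "ryiRmnnrXby" that produces "RYIrMNNRxBY".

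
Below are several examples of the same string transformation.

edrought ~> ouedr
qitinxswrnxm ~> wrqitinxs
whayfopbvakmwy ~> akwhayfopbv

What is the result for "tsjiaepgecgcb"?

ectsjiaepg

Rule — delete the last 3 characters, then move the last 2 characters to the front (rotate right by 2).
On "tsjiaepgecgcb" that produces "ectsjiaepg".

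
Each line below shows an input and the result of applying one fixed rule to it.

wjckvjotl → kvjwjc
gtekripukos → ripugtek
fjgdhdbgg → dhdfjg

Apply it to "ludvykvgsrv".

ykvgludv

The pattern: delete the last 3 characters, then swap the front and back halves of the string.
Doing the same to "ludvykvgsrv": "ykvgludv".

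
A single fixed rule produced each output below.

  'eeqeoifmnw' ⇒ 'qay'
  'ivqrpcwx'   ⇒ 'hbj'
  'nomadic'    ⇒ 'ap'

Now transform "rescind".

Rule — shift every letter 12 places forward in the alphabet (wrapping around), then keep one character in every 3, starting at position 2 (positions 2nd, 5th, 8th, ...).
Starting from "rescind": after the first operation, "dqeouzp"; after the second, "qu".

qu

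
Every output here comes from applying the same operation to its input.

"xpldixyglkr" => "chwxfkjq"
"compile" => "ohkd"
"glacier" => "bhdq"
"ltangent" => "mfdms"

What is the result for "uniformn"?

enqlm

Looking at the pairs, the operation is to delete the first 3 characters, then shift every letter 1 place backward in the alphabet (wrapping around).
"uniformn" → "formn" → "enqlm".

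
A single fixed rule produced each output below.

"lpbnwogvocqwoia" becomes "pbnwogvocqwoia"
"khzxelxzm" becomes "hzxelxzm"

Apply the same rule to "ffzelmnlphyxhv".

fzelmnlphyxhv

Each output is the input with this applied: delete the first character.
For "ffzelmnlphyxhv" the result is "fzelmnlphyxhv".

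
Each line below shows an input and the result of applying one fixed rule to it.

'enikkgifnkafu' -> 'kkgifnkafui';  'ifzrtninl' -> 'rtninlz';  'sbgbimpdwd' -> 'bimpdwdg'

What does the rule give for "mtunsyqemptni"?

nsyqemptniu

Rule — delete the first 2 characters, then move the first character to the end.
On "mtunsyqemptni": the first step gives "unsyqemptni", and the second then gives "nsyqemptniu".
(Check on "sbgbimpdwd": → "gbimpdwd" → "bimpdwdg" ✓)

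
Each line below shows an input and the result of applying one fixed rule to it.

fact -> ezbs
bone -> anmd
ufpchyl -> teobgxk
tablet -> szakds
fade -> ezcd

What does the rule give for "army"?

zqlx

The pattern: shift every letter 1 place backward in the alphabet (wrapping around).
"army" → "zqlx".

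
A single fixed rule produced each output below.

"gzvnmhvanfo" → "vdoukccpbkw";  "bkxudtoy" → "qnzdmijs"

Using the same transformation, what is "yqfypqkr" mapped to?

Looking at the pairs, the operation is to shift every letter 11 places backward in the alphabet (wrapping around), then take characters alternately from the front and the back (1st, last, 2nd, 2nd-last, ...).
For "yqfypqkr", step one produces "nfunefzg"; step two turns that into "ngfzufne".

ngfzufne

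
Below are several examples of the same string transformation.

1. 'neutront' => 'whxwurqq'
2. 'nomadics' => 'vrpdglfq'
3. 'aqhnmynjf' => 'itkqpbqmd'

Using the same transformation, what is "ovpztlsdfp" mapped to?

syscwovgir

Each output is the input with this applied: swap the first and last characters, then shift every letter 3 places forward in the alphabet (wrapping around).
"ovpztlsdfp" → "pvpztlsdfo" → "syscwovgir".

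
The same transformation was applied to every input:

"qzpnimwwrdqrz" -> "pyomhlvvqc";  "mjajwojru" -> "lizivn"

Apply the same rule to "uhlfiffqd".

Each output is the input with this applied: shift every letter 1 place backward in the alphabet (wrapping around), then delete the last 3 characters.
Starting from "uhlfiffqd": after the first operation, "tgkeheepc"; after the second, "tgkehe".

tgkehe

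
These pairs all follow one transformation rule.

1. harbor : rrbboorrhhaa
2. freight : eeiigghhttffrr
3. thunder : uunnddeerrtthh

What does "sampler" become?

mmpplleerrssaa

The rule is to move the first 2 characters to the end (rotate left by 2), then double every character.
On "sampler": the first step gives "mplersa", and the second then gives "mmpplleerrssaa".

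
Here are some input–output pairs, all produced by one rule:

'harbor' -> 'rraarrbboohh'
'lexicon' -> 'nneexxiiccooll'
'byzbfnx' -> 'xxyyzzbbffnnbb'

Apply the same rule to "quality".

The rule is to swap the first and last characters, then double every character.
On "quality" that produces "yyuuaalliittqq".

yyuuaalliittqq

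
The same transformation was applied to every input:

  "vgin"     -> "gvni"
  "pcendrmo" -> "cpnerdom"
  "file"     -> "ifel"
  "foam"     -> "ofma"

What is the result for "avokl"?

Rule — swap each adjacent pair of characters (1↔2, 3↔4, ...).
On "avokl" that produces "vakol".

vakol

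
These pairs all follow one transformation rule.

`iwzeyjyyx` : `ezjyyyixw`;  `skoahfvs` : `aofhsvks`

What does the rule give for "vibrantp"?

rbnaptiv

Looking at the pairs, the operation is to move the first 2 characters to the end (rotate left by 2), then swap each adjacent pair of characters (1↔2, 3↔4, ...).
On "vibrantp" that produces "rbnaptiv".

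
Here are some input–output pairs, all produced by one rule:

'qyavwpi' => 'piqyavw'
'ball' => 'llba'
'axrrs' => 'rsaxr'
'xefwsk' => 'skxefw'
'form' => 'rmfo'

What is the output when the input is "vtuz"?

In each case the input is transformed by: move the last 2 characters to the front (rotate right by 2).
"vtuz" → "uzvt".

uzvt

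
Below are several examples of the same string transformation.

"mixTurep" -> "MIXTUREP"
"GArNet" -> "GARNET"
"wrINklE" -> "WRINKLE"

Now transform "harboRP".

HARBORP

What's happening: convert every letter to uppercase.
Applying that to "harboRP" gives "HARBORP".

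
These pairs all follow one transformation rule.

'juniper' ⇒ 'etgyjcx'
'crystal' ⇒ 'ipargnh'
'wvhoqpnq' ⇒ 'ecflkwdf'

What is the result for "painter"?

itgepxc

The rule is to move the last 3 characters to the front (rotate right by 3), then shift every letter 11 places backward in the alphabet (wrapping around).
On "painter": the first step gives "terpain", and the second then gives "itgepxc".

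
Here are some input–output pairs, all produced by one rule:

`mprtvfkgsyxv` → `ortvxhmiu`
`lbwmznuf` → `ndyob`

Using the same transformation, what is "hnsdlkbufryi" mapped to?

Each output is the input with this applied: delete the last 3 characters, then shift every letter 2 places forward in the alphabet (wrapping around).
"hnsdlkbufryi" → "hnsdlkbuf" → "jpufnmdwh".

jpufnmdwh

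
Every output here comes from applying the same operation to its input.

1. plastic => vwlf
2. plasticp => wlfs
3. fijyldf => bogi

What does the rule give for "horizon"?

Rule — shift every letter 3 places forward in the alphabet (wrapping around), then keep only the last 4 characters.
On "horizon": the first step gives "krulcrq", and the second then gives "lcrq".

lcrq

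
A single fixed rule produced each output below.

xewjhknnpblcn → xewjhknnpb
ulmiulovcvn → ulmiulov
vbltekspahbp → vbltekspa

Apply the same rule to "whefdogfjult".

Each output is the input with this applied: delete the last 3 characters.
Applying that to "whefdogfjult" gives "whefdogfj".

whefdogfj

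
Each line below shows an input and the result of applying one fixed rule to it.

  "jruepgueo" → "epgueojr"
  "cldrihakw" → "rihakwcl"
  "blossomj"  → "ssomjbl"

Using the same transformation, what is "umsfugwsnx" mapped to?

Rule — move the first 3 characters to the end (rotate left by 3), then delete the last character.
So "umsfugwsnx" becomes "fugwsnxum".
(Check on "blossomj": → "ssomjblo" → "ssomjbl" ✓)

fugwsnxum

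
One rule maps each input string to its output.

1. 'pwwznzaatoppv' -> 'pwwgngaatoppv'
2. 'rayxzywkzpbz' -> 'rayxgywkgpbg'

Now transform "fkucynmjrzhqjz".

fkucynmjrghqjg

The rule is to replace every "z" with "g".
Applying that to "fkucynmjrzhqjz" gives "fkucynmjrghqjg".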